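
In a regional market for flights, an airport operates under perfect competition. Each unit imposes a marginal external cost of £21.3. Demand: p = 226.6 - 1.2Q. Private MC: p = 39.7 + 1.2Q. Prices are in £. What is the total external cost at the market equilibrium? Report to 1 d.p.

Market equilibrium (private): 39.7 + 1.2Q = 226.6 - 1.2Q → Q_m = 77.8750.
Total external cost = MEC × Q_m = 21.3 × 77.8750 = 1658.7375.

£1658.7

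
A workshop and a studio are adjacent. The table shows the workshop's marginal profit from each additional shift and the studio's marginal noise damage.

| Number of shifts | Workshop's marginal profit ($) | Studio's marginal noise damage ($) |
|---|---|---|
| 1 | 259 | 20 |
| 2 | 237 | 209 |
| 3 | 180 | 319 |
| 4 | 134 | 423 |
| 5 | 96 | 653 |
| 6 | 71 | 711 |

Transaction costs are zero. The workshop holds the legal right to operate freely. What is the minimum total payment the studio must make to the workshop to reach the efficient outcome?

Left alone the workshop would choose level 6 (marginal profit stays positive).
Efficient level: k* = 2 (marginal profit ≥ marginal noise damage through 2).
The studio must at least cover the workshop's forgone profit from cutting 6→2: 180 + 134 + 96 + 71 = 481.

$481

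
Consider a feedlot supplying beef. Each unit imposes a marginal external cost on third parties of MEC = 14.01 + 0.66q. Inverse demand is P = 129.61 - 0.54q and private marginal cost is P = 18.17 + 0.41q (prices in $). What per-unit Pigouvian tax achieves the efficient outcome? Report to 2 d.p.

Social marginal cost = private MC + MEC = 32.18 + 1.07q.
Set SMC = demand: 32.18 + 1.07q = 129.61 - 0.54q → q* = 60.5155.
The Pigouvian tax equals MEC at q*: 14.01 + 0.66×60.5155 = 53.9502.

tax = $53.95 per unit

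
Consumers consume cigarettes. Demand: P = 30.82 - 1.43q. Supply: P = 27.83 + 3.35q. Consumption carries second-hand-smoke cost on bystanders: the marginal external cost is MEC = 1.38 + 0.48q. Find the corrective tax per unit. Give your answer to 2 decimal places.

tax = 1.53 per unit

Social marginal benefit = demand − MEC = 29.44 - 1.91q.
Set SMB = MC: 29.44 - 1.91q = 27.83 + 3.35q → q* = 0.3061.
The Pigouvian tax equals MEC at q*: 1.38 + 0.48×0.3061 = 1.5269.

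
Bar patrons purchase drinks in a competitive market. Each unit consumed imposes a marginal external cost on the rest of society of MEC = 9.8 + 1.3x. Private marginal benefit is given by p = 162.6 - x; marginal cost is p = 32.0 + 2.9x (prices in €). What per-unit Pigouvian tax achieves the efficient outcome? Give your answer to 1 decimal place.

Social marginal benefit = demand − MEC = 152.8 - 2.3x.
Set SMB = MC: 152.8 - 2.3x = 32.0 + 2.9x → x* = 23.2308.
The Pigouvian tax equals MEC at x*: 9.8 + 1.3×23.2308 = 40.0000.

tax = €40.0 per unit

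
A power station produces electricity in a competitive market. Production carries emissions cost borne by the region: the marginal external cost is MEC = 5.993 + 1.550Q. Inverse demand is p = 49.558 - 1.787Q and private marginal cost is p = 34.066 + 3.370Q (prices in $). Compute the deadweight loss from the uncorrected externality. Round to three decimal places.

DWL = $8.454

Market equilibrium (private): 34.066 + 3.370Q = 49.558 - 1.787Q → Q_m = 3.0041.
Social marginal cost = private MC + MEC = 40.059 + 4.920Q.
Set SMC = demand: 40.059 + 4.920Q = 49.558 - 1.787Q → Q* = 1.4163.
Height of the DWL triangle at Q_m is SMC(Q_m) − demand(Q_m) = MEC(Q_m) = 10.6493.
DWL = ½ × 1.5878 × 10.6493 = 8.4545.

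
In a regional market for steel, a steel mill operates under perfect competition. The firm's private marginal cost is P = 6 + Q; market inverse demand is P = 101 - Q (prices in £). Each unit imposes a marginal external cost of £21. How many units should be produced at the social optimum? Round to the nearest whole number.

Q* = 37

Social marginal cost = private MC + MEC = 27 + Q.
Set SMC = demand: 27 + Q = 101 - Q → Q* = 37.0000.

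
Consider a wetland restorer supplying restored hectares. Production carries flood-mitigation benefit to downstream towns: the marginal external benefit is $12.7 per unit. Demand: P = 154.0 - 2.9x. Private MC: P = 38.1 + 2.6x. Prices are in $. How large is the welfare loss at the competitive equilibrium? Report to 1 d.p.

Market equilibrium (private): 38.1 + 2.6x = 154.0 - 2.9x → x_m = 21.0727.
Social marginal cost = private MC − MEB = 25.4 + 2.6x.
Set SMC = demand: 25.4 + 2.6x = 154.0 - 2.9x → x* = 23.3818.
The loss is the area between SMC and demand from x* to x_m; with linear curves that's a triangle of height MEB(x_m).
DWL = ½ × 2.3091 × 12.7000 = 14.6628.

DWL = $14.7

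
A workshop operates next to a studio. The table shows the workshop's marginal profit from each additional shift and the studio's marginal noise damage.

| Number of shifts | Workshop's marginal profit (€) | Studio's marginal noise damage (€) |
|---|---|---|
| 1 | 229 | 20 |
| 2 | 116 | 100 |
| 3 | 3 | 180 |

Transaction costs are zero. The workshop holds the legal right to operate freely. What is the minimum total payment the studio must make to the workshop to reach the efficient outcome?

Left alone the workshop would choose level 3 (marginal profit stays positive).
Efficient level: k* = 2 (marginal profit ≥ marginal noise damage through 2).
The studio must at least cover the workshop's forgone profit from cutting 3→2: 3 = 3.

€3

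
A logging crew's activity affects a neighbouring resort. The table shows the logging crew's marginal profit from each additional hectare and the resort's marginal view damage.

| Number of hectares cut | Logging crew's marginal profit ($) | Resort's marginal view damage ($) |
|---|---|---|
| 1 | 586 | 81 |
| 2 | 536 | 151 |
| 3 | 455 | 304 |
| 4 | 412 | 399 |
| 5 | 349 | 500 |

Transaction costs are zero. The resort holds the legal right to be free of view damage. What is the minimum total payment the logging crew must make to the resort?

Efficient level: marginal profit ≥ marginal view damage through level 4, so k* = 4.
With the resort holding the right, the logging crew must at least compensate total damage at k*: 81 + 151 + 304 + 399 = 935.

$935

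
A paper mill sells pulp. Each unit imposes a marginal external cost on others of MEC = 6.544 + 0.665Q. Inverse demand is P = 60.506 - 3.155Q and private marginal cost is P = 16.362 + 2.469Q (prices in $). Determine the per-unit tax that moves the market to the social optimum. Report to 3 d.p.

Social marginal cost = private MC + MEC = 22.906 + 3.134Q.
Set SMC = demand: 22.906 + 3.134Q = 60.506 - 3.155Q → Q* = 5.9787.
The Pigouvian tax equals MEC at Q*: 6.544 + 0.665×5.9787 = 10.5198.

tax = $10.520 per unit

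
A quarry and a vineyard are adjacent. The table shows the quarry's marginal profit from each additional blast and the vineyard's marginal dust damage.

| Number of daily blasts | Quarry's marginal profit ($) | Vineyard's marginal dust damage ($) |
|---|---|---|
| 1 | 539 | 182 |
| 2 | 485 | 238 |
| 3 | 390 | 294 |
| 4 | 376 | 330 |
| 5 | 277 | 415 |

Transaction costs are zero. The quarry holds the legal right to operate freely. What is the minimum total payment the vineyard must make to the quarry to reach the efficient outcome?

Left alone the quarry would choose level 5 (marginal profit stays positive).
Efficient level: k* = 4 (marginal profit ≥ marginal dust damage through 4).
The vineyard must at least cover the quarry's forgone profit from cutting 5→4: 277 = 277.

$277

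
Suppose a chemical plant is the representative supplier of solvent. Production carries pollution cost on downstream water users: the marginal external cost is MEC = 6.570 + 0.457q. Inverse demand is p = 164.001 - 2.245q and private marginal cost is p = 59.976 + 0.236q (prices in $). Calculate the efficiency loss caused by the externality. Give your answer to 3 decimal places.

DWL = $112.680

Market equilibrium (private): 59.976 + 0.236q = 164.001 - 2.245q → q_m = 41.9287.
Social marginal cost = private MC + MEC = 66.546 + 0.693q.
Set SMC = demand: 66.546 + 0.693q = 164.001 - 2.245q → q* = 33.1705.
The loss is the area between SMC and demand from q* to q_m; with linear curves that's a triangle of height MEC(q_m).
DWL = ½ × 8.7582 × 25.7314 = 112.6804.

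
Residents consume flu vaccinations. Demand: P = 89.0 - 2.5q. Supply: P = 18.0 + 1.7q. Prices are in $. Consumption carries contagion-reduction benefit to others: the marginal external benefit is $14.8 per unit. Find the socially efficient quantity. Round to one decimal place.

q* = 20.4

Social marginal benefit = demand + MEB = 103.8 - 2.5q.
Set SMB = MC: 103.8 - 2.5q = 18.0 + 1.7q → q* = 20.4286.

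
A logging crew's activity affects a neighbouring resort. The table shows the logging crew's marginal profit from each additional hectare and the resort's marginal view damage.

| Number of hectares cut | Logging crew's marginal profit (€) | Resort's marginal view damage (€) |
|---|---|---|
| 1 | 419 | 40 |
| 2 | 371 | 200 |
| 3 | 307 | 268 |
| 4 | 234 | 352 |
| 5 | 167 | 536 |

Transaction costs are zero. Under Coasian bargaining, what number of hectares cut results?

3

Bargaining reaches the level where marginal profit last exceeds marginal view damage.
That holds through level 3 (307 ≥ 268) but not at 4 (234 < 352).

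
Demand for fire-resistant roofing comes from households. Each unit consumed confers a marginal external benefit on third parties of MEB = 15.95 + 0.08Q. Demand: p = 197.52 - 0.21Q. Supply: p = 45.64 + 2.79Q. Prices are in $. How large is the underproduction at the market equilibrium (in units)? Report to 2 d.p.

Market equilibrium (private): 45.64 + 2.79Q = 197.52 - 0.21Q → Q_m = 50.6267.
Social marginal benefit = demand + MEB = 213.47 - 0.13Q.
Set SMB = MC: 213.47 - 0.13Q = 45.64 + 2.79Q → Q* = 57.4760.
Gap = |50.6267 − 57.4760| = 6.8493.

6.85 units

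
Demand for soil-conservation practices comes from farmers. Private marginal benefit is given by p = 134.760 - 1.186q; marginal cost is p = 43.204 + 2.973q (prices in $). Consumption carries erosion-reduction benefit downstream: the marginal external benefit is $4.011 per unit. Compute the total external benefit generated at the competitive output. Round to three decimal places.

Market equilibrium (private): 43.204 + 2.973q = 134.760 - 1.186q → q_m = 22.0139.
Total external benefit = MEB × q_m = 4.011 × 22.0139 = 88.2978.

$88.298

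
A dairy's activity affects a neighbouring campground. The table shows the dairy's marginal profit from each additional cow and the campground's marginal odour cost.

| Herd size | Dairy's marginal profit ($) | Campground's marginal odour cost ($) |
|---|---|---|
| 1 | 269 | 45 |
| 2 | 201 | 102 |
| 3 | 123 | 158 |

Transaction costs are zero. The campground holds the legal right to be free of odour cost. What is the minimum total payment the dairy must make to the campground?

Efficient level: marginal profit ≥ marginal odour cost through level 2, so k* = 2.
With the campground holding the right, the dairy must at least compensate total damage at k*: 45 + 102 = 147.

$147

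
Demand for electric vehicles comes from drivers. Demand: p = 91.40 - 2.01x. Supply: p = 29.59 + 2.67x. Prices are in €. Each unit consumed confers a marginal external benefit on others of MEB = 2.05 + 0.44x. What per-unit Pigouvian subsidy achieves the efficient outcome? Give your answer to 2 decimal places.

subsidy = €8.68 per unit

Social marginal benefit = demand + MEB = 93.45 - 1.57x.
Set SMB = MC: 93.45 - 1.57x = 29.59 + 2.67x → x* = 15.0613.
The Pigouvian subsidy equals MEB at x*: 2.05 + 0.44×15.0613 = 8.6770.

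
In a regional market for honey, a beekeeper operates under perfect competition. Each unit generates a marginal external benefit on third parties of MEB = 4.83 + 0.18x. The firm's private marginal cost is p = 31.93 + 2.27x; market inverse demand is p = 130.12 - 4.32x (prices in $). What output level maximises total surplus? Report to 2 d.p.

Social marginal cost = private MC − MEB = 27.10 + 2.09x.
Set SMC = demand: 27.10 + 2.09x = 130.12 - 4.32x → x* = 16.0718.

x* = 16.07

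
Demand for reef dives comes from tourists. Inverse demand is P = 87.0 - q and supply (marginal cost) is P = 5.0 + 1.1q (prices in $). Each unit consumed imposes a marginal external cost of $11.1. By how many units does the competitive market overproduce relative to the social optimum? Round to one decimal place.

5.3 units

Market equilibrium (private): 5.0 + 1.1q = 87.0 - q → q_m = 39.0476.
Social marginal benefit = demand − MEC = 75.9 - q.
Set SMB = MC: 75.9 - q = 5.0 + 1.1q → q* = 33.7619.
Gap = |39.0476 − 33.7619| = 5.2857.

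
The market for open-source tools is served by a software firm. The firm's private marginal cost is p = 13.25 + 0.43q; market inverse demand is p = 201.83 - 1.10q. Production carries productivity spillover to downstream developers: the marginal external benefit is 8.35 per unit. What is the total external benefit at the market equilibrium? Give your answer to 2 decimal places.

1029.18

Market equilibrium (private): 13.25 + 0.43q = 201.83 - 1.10q → q_m = 123.2549.
Total external benefit = MEB × q_m = 8.35 × 123.2549 = 1029.1784.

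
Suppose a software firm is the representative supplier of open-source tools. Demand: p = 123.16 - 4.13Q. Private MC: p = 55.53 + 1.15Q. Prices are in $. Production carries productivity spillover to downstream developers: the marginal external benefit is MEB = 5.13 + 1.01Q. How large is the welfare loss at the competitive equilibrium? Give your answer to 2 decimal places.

Market equilibrium (private): 55.53 + 1.15Q = 123.16 - 4.13Q → Q_m = 12.8087.
Social marginal cost = private MC − MEB = 50.40 + 0.14Q.
Set SMC = demand: 50.40 + 0.14Q = 123.16 - 4.13Q → Q* = 17.0398.
The loss is the area between SMC and demand from Q* to Q_m; with linear curves that's a triangle of height MEB(Q_m).
DWL = ½ × 4.2311 × 18.0668 = 38.2212.

DWL = $38.22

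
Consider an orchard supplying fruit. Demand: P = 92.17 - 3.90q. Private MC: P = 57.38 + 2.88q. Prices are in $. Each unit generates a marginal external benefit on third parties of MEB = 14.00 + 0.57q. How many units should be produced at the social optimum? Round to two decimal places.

Social marginal cost = private MC − MEB = 43.38 + 2.31q.
Set SMC = demand: 43.38 + 2.31q = 92.17 - 3.90q → q* = 7.8567.

q* = 7.86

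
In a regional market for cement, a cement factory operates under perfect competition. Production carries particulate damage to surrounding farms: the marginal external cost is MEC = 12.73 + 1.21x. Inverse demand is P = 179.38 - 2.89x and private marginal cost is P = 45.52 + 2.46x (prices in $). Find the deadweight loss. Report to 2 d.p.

Market equilibrium (private): 45.52 + 2.46x = 179.38 - 2.89x → x_m = 25.0206.
Social marginal cost = private MC + MEC = 58.25 + 3.67x.
Set SMC = demand: 58.25 + 3.67x = 179.38 - 2.89x → x* = 18.4649.
The welfare-loss triangle has base |x_m − x*| and height MEC(x_m) (the vertical gap between SMC and demand is zero at x* and MEC at x_m).
DWL = ½ × 6.5557 × 43.0049 = 140.9636.

DWL = $140.96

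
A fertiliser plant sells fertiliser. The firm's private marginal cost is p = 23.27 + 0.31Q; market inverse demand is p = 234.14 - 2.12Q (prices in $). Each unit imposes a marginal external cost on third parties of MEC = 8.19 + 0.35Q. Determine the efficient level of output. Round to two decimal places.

Social marginal cost = private MC + MEC = 31.46 + 0.66Q.
Set SMC = demand: 31.46 + 0.66Q = 234.14 - 2.12Q → Q* = 72.9065.

Q* = 72.91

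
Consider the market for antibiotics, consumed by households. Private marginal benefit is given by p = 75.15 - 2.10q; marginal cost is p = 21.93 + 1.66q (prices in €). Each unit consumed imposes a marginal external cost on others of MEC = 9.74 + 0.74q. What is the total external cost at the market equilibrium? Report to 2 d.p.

€211.99

Market equilibrium (private): 21.93 + 1.66q = 75.15 - 2.10q → q_m = 14.1543.
Total external cost = ∫₀^{q_m} (9.74 + 0.74q) dq = 9.74×14.1543 + ½×0.74×14.1543² = 211.9902.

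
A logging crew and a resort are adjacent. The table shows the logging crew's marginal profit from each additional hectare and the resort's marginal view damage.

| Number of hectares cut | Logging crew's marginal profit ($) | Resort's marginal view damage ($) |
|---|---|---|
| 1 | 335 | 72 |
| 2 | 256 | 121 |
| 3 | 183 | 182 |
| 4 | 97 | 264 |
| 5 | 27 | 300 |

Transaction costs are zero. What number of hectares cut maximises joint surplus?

Bargaining reaches the level where marginal profit last exceeds marginal view damage.
That holds through level 3 (183 ≥ 182) but not at 4 (97 < 264).

3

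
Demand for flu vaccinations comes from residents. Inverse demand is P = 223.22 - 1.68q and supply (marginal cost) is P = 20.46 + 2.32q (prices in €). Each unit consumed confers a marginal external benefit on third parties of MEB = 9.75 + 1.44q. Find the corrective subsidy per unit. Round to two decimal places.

Social marginal benefit = demand + MEB = 232.97 - 0.24q.
Set SMB = MC: 232.97 - 0.24q = 20.46 + 2.32q → q* = 83.0117.
The Pigouvian subsidy equals MEB at q*: 9.75 + 1.44×83.0117 = 129.2868.

subsidy = €129.29 per unit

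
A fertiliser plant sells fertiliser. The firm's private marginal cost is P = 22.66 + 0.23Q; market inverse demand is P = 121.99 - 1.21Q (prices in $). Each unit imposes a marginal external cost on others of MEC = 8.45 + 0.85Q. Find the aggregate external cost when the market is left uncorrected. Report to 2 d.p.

$2605.08

Market equilibrium (private): 22.66 + 0.23Q = 121.99 - 1.21Q → Q_m = 68.9792.
Total external cost = ∫₀^{Q_m} (8.45 + 0.85Q) dQ = 8.45×68.9792 + ½×0.85×68.9792² = 2605.0795.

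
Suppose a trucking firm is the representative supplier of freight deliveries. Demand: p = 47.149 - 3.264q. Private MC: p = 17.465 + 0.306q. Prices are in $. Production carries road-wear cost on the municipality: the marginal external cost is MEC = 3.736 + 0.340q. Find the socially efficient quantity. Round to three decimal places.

q* = 6.636

Social marginal cost = private MC + MEC = 21.201 + 0.646q.
Set SMC = demand: 21.201 + 0.646q = 47.149 - 3.264q → q* = 6.6363.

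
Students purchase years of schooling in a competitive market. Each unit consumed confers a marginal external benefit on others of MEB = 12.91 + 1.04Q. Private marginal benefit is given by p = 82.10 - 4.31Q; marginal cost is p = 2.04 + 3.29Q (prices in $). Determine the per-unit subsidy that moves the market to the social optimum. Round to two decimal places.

Social marginal benefit = demand + MEB = 95.01 - 3.27Q.
Set SMB = MC: 95.01 - 3.27Q = 2.04 + 3.29Q → Q* = 14.1723.
The Pigouvian subsidy equals MEB at Q*: 12.91 + 1.04×14.1723 = 27.6492.

subsidy = $27.65 per unit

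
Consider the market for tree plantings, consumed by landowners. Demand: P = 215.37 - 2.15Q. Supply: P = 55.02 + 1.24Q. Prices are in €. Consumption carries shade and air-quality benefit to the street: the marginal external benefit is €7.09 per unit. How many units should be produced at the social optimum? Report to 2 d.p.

Q* = 49.39

Social marginal benefit = demand + MEB = 222.46 - 2.15Q.
Set SMB = MC: 222.46 - 2.15Q = 55.02 + 1.24Q → Q* = 49.3923.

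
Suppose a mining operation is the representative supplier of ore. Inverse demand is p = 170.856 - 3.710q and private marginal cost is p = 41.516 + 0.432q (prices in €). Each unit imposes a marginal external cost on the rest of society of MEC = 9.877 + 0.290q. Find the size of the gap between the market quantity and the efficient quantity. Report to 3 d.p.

4.272 units

Market equilibrium (private): 41.516 + 0.432q = 170.856 - 3.710q → q_m = 31.2265.
Social marginal cost = private MC + MEC = 51.393 + 0.722q.
Set SMC = demand: 51.393 + 0.722q = 170.856 - 3.710q → q* = 26.9546.
Gap = |31.2265 − 26.9546| = 4.2719.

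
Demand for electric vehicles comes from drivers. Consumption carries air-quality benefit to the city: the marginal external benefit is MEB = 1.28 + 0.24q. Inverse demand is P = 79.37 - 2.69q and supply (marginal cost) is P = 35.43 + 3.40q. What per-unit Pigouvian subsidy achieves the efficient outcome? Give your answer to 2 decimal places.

subsidy = 3.14 per unit

Social marginal benefit = demand + MEB = 80.65 - 2.45q.
Set SMB = MC: 80.65 - 2.45q = 35.43 + 3.40q → q* = 7.7299.
The Pigouvian subsidy equals MEB at q*: 1.28 + 0.24×7.7299 = 3.1352.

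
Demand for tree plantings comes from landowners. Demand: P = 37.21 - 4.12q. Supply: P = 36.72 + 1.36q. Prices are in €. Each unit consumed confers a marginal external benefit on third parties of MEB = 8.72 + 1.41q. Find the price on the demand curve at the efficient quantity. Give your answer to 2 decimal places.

P = €27.89

Social marginal benefit = demand + MEB = 45.93 - 2.71q.
Set SMB = MC: 45.93 - 2.71q = 36.72 + 1.36q → q* = 2.2629.
Consumer price on the demand curve at q*: 37.21 − 4.12×2.2629 = 27.8869.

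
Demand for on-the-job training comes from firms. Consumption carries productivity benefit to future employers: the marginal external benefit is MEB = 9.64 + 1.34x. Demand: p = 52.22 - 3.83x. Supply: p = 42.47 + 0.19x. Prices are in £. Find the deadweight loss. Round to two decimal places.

DWL = £31.00

Market equilibrium (private): 42.47 + 0.19x = 52.22 - 3.83x → x_m = 2.4254.
Social marginal benefit = demand + MEB = 61.86 - 2.49x.
Set SMB = MC: 61.86 - 2.49x = 42.47 + 0.19x → x* = 7.2351.
The welfare-loss triangle has base |x_m − x*| and height MEB(x_m) (the vertical gap between SMB and MC is zero at x* and MEB at x_m).
DWL = ½ × 4.8097 × 12.8900 = 30.9985.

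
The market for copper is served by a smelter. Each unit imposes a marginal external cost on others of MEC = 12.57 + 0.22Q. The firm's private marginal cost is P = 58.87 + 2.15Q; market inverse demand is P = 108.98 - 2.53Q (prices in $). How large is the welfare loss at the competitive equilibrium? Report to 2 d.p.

Market equilibrium (private): 58.87 + 2.15Q = 108.98 - 2.53Q → Q_m = 10.7073.
Social marginal cost = private MC + MEC = 71.44 + 2.37Q.
Set SMC = demand: 71.44 + 2.37Q = 108.98 - 2.53Q → Q* = 7.6612.
The welfare-loss triangle has base |Q_m − Q*| and height MEC(Q_m) (the vertical gap between SMC and demand is zero at Q* and MEC at Q_m).
DWL = ½ × 3.0461 × 14.9256 = 22.7324.

DWL = $22.73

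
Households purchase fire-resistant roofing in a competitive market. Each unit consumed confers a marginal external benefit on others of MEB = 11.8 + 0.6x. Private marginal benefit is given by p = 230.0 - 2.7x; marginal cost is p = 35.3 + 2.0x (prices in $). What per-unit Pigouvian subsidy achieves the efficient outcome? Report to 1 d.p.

Social marginal benefit = demand + MEB = 241.8 - 2.1x.
Set SMB = MC: 241.8 - 2.1x = 35.3 + 2.0x → x* = 50.3659.
The Pigouvian subsidy equals MEB at x*: 11.8 + 0.6×50.3659 = 42.0195.

subsidy = $42.0 per unit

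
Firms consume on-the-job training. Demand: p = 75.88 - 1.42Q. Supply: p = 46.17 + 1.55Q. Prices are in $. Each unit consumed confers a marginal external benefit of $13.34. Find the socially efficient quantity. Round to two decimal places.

Q* = 14.49

Social marginal benefit = demand + MEB = 89.22 - 1.42Q.
Set SMB = MC: 89.22 - 1.42Q = 46.17 + 1.55Q → Q* = 14.4949.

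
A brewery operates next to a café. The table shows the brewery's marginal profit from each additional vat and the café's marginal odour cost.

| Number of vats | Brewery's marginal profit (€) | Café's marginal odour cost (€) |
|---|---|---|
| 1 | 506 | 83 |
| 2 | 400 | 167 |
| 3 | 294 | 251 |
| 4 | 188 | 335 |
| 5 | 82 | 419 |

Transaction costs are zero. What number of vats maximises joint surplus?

3

Bargaining reaches the level where marginal profit last exceeds marginal odour cost.
That holds through level 3 (294 ≥ 251) but not at 4 (188 < 335).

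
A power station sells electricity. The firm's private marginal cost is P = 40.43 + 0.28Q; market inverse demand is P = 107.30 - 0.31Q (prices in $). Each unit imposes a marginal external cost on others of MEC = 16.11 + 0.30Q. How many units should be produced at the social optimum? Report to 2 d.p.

Social marginal cost = private MC + MEC = 56.54 + 0.58Q.
Set SMC = demand: 56.54 + 0.58Q = 107.30 - 0.31Q → Q* = 57.0337.

Q* = 57.03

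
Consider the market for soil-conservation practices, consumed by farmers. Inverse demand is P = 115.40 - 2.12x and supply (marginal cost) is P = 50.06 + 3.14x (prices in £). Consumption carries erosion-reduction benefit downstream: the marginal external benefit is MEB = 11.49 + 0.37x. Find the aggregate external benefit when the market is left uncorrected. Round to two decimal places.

£171.28

Market equilibrium (private): 50.06 + 3.14x = 115.40 - 2.12x → x_m = 12.4221.
Total external benefit = ∫₀^{x_m} (11.49 + 0.37x) dx = 11.49×12.4221 + ½×0.37×12.4221² = 171.2770.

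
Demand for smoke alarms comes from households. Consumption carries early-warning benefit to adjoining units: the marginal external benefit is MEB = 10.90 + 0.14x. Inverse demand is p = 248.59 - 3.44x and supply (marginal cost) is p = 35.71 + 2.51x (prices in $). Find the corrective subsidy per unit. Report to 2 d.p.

subsidy = $16.29 per unit

Social marginal benefit = demand + MEB = 259.49 - 3.30x.
Set SMB = MC: 259.49 - 3.30x = 35.71 + 2.51x → x* = 38.5164.
The Pigouvian subsidy equals MEB at x*: 10.90 + 0.14×38.5164 = 16.2923.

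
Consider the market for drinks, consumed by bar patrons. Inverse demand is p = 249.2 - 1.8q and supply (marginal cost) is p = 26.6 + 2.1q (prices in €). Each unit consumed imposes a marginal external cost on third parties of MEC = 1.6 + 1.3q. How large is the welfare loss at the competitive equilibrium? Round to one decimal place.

Market equilibrium (private): 26.6 + 2.1q = 249.2 - 1.8q → q_m = 57.0769.
Social marginal benefit = demand − MEC = 247.6 - 3.1q.
Set SMB = MC: 247.6 - 3.1q = 26.6 + 2.1q → q* = 42.5000.
Height of the DWL triangle at q_m is MC(q_m) − SMB(q_m) = MEC(q_m) = 75.8000.
DWL = ½ × 14.5769 × 75.8000 = 552.4645.

DWL = €552.5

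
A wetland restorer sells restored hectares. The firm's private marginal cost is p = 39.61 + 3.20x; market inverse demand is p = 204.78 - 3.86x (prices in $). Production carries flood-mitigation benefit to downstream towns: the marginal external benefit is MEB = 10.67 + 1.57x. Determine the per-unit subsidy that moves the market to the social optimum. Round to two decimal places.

subsidy = $60.96 per unit

Social marginal cost = private MC − MEB = 28.94 + 1.63x.
Set SMC = demand: 28.94 + 1.63x = 204.78 - 3.86x → x* = 32.0291.
The Pigouvian subsidy equals MEB at x*: 10.67 + 1.57×32.0291 = 60.9557.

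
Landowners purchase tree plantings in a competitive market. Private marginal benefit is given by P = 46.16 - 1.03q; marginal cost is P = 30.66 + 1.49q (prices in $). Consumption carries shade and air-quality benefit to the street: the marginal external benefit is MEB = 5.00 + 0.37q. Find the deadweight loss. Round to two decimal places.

Market equilibrium (private): 30.66 + 1.49q = 46.16 - 1.03q → q_m = 6.1508.
Social marginal benefit = demand + MEB = 51.16 - 0.66q.
Set SMB = MC: 51.16 - 0.66q = 30.66 + 1.49q → q* = 9.5349.
Between q* and q_m the wedge SMB − MC runs linearly from 0 to MEB(q_m), so the loss is a triangle.
DWL = ½ × 3.3841 × 7.2758 = 12.3110.

DWL = $12.31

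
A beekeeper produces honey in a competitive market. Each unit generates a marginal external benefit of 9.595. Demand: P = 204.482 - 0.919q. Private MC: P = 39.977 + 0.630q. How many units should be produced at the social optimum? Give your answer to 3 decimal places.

Social marginal cost = private MC − MEB = 30.382 + 0.630q.
Set SMC = demand: 30.382 + 0.630q = 204.482 - 0.919q → q* = 112.3951.

q* = 112.395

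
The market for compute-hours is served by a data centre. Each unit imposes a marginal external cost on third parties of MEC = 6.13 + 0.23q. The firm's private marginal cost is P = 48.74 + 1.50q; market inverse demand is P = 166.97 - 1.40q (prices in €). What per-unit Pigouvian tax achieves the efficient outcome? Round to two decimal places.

Social marginal cost = private MC + MEC = 54.87 + 1.73q.
Set SMC = demand: 54.87 + 1.73q = 166.97 - 1.40q → q* = 35.8147.
The Pigouvian tax equals MEC at q*: 6.13 + 0.23×35.8147 = 14.3674.

tax = €14.37 per unit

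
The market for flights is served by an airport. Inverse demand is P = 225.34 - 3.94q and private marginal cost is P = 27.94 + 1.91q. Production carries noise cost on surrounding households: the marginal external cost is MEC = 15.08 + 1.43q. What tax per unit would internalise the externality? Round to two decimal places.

tax = 50.89 per unit

Social marginal cost = private MC + MEC = 43.02 + 3.34q.
Set SMC = demand: 43.02 + 3.34q = 225.34 - 3.94q → q* = 25.0440.
The Pigouvian tax equals MEC at q*: 15.08 + 1.43×25.0440 = 50.8929.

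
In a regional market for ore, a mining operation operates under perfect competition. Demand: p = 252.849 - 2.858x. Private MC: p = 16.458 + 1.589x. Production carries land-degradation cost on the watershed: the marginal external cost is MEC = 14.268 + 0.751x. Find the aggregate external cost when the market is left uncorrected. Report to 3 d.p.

1819.504

Market equilibrium (private): 16.458 + 1.589x = 252.849 - 2.858x → x_m = 53.1574.
Total external cost = ∫₀^{x_m} (14.268 + 0.751x) dx = 14.268×53.1574 + ½×0.751×53.1574² = 1819.5036.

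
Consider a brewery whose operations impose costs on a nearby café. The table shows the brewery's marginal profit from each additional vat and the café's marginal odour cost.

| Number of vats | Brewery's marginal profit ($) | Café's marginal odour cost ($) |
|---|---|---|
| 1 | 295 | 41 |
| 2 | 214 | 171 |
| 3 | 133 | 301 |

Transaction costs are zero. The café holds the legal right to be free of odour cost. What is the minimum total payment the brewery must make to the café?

$212

Efficient level: marginal profit ≥ marginal odour cost through level 2, so k* = 2.
With the café holding the right, the brewery must at least compensate total damage at k*: 41 + 171 = 212.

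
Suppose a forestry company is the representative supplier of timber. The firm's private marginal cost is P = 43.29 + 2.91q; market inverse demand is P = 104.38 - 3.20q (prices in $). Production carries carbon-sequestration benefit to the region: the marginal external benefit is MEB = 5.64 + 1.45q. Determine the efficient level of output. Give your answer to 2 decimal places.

Social marginal cost = private MC − MEB = 37.65 + 1.46q.
Set SMC = demand: 37.65 + 1.46q = 104.38 - 3.20q → q* = 14.3197.

q* = 14.32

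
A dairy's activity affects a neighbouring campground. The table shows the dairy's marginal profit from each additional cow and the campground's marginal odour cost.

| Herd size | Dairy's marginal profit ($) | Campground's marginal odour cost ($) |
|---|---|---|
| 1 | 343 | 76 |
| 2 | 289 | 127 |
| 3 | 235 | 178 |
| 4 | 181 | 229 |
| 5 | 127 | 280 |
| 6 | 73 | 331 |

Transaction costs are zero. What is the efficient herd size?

Bargaining reaches the level where marginal profit last exceeds marginal odour cost.
That holds through level 3 (235 ≥ 178) but not at 4 (181 < 229).

3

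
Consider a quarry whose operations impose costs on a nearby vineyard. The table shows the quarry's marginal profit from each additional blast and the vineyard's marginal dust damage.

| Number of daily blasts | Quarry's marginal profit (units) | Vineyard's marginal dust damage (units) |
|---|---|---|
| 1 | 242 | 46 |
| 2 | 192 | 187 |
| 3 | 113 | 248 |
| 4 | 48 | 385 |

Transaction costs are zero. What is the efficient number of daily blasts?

Bargaining reaches the level where marginal profit last exceeds marginal dust damage.
That holds through level 2 (192 ≥ 187) but not at 3 (113 < 248).

2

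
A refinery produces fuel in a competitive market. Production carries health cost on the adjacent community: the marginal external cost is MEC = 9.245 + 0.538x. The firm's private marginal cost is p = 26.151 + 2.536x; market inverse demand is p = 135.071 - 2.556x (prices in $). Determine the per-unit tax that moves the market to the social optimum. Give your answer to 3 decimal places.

Social marginal cost = private MC + MEC = 35.396 + 3.074x.
Set SMC = demand: 35.396 + 3.074x = 135.071 - 2.556x → x* = 17.7043.
The Pigouvian tax equals MEC at x*: 9.245 + 0.538×17.7043 = 18.7699.

tax = $18.770 per unit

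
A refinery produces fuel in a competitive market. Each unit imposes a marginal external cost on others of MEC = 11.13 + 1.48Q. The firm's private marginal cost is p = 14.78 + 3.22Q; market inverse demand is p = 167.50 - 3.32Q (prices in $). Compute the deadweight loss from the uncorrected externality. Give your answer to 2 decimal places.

Market equilibrium (private): 14.78 + 3.22Q = 167.50 - 3.32Q → Q_m = 23.3517.
Social marginal cost = private MC + MEC = 25.91 + 4.70Q.
Set SMC = demand: 25.91 + 4.70Q = 167.50 - 3.32Q → Q* = 17.6546.
Height of the DWL triangle at Q_m is SMC(Q_m) − demand(Q_m) = MEC(Q_m) = 45.6905.
DWL = ½ × 5.6971 × 45.6905 = 130.1517.

DWL = $130.15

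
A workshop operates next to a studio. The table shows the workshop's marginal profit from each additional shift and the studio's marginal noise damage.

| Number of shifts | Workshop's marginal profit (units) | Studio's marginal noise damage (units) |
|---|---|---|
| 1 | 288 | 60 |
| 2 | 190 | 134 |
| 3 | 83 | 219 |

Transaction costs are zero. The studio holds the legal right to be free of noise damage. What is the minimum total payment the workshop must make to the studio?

Efficient level: marginal profit ≥ marginal noise damage through level 2, so k* = 2.
With the studio holding the right, the workshop must at least compensate total damage at k*: 60 + 134 = 194.

194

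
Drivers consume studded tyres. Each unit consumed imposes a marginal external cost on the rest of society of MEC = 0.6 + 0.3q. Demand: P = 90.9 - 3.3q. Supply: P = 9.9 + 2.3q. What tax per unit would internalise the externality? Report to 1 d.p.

tax = 4.7 per unit

Social marginal benefit = demand − MEC = 90.3 - 3.6q.
Set SMB = MC: 90.3 - 3.6q = 9.9 + 2.3q → q* = 13.6271.
The Pigouvian tax equals MEC at q*: 0.6 + 0.3×13.6271 = 4.6881.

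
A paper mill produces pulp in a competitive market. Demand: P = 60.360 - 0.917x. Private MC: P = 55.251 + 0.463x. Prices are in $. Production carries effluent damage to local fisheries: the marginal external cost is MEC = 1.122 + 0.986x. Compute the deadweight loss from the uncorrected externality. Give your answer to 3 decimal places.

DWL = $4.813

Market equilibrium (private): 55.251 + 0.463x = 60.360 - 0.917x → x_m = 3.7022.
Social marginal cost = private MC + MEC = 56.373 + 1.449x.
Set SMC = demand: 56.373 + 1.449x = 60.360 - 0.917x → x* = 1.6851.
Between x* and x_m the wedge SMC − demand runs linearly from 0 to MEC(x_m), so the loss is a triangle.
DWL = ½ × 2.0171 × 4.7723 = 4.8131.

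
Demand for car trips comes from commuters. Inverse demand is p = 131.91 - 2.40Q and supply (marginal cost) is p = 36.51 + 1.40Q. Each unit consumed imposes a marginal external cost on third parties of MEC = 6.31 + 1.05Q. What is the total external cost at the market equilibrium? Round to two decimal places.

489.31

Market equilibrium (private): 36.51 + 1.40Q = 131.91 - 2.40Q → Q_m = 25.1053.
Total external cost = ∫₀^{Q_m} (6.31 + 1.05Q) dQ = 6.31×25.1053 + ½×1.05×25.1053² = 489.3094.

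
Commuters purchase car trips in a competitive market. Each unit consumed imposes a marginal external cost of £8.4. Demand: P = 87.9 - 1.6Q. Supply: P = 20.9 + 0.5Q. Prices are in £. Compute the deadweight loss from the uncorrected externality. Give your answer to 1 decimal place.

DWL = £16.8

Market equilibrium (private): 20.9 + 0.5Q = 87.9 - 1.6Q → Q_m = 31.9048.
Social marginal benefit = demand − MEC = 79.5 - 1.6Q.
Set SMB = MC: 79.5 - 1.6Q = 20.9 + 0.5Q → Q* = 27.9048.
The loss is the area between SMB and MC from Q* to Q_m; with linear curves that's a triangle of height MEC(Q_m).
DWL = ½ × 4.0000 × 8.4000 = 16.8000.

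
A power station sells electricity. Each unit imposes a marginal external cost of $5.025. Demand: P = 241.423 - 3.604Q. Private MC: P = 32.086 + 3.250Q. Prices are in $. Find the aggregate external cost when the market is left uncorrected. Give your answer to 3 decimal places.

$153.475

Market equilibrium (private): 32.086 + 3.250Q = 241.423 - 3.604Q → Q_m = 30.5423.
Total external cost = MEC × Q_m = 5.025 × 30.5423 = 153.4751.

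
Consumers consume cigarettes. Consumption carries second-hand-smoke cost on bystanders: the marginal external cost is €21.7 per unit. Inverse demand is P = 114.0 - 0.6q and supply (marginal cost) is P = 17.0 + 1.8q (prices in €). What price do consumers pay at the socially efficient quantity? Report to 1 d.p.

Social marginal benefit = demand − MEC = 92.3 - 0.6q.
Set SMB = MC: 92.3 - 0.6q = 17.0 + 1.8q → q* = 31.3750.
Consumer price on the demand curve at q*: 114.0 − 0.6×31.3750 = 95.1750.

P = €95.2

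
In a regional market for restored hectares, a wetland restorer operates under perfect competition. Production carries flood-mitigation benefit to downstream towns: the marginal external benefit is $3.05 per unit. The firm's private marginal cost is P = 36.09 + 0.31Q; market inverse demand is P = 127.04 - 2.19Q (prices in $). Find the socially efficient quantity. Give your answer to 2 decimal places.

Social marginal cost = private MC − MEB = 33.04 + 0.31Q.
Set SMC = demand: 33.04 + 0.31Q = 127.04 - 2.19Q → Q* = 37.6000.

Q* = 37.60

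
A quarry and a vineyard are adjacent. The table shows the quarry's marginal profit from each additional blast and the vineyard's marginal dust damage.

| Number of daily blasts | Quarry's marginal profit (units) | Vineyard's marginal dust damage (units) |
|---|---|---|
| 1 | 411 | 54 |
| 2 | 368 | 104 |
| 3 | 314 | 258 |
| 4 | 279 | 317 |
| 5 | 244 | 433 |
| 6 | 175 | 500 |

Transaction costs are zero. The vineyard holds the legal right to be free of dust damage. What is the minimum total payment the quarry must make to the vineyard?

Efficient level: marginal profit ≥ marginal dust damage through level 3, so k* = 3.
With the vineyard holding the right, the quarry must at least compensate total damage at k*: 54 + 104 + 258 = 416.

416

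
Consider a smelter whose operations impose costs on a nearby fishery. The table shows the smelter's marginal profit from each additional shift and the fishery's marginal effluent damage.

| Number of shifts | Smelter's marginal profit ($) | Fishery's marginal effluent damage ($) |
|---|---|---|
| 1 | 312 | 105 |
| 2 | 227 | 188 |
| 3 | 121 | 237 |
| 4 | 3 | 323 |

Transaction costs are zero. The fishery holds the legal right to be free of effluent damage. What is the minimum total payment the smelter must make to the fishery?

$293

Efficient level: marginal profit ≥ marginal effluent damage through level 2, so k* = 2.
With the fishery holding the right, the smelter must at least compensate total damage at k*: 105 + 188 = 293.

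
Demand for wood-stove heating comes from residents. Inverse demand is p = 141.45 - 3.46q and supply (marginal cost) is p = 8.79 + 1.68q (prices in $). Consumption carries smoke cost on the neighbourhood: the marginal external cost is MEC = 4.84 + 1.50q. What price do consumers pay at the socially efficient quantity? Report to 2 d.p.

P = $74.85

Social marginal benefit = demand − MEC = 136.61 - 4.96q.
Set SMB = MC: 136.61 - 4.96q = 8.79 + 1.68q → q* = 19.2500.
Consumer price on the demand curve at q*: 141.45 − 3.46×19.2500 = 74.8450.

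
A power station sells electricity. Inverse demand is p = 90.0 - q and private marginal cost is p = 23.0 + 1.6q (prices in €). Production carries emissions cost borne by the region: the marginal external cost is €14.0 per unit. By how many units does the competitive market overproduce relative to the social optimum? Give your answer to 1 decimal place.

5.4 units

Market equilibrium (private): 23.0 + 1.6q = 90.0 - q → q_m = 25.7692.
Social marginal cost = private MC + MEC = 37.0 + 1.6q.
Set SMC = demand: 37.0 + 1.6q = 90.0 - q → q* = 20.3846.
Gap = |25.7692 − 20.3846| = 5.3846.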